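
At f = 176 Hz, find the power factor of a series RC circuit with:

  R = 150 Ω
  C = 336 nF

Step 1 — Angular frequency: ω = 2π·f = 2π·176 = 1106 rad/s.
Step 2 — Component impedances:
  R: Z = R = 150 Ω
  C: Z = 1/(jωC) = -j/(ω·C) = 0 - j2691 Ω
Step 3 — Series combination: Z_total = R + C = 150 - j2691 Ω = 2696∠-86.8° Ω.
Step 4 — Power factor: PF = cos(φ) = Re(Z)/|Z| = 150/2695.5 = 0.05565.
Step 5 — Type: Im(Z) = -2691 ⇒ leading (phase φ = -86.8°).

PF = 0.05565 (leading, φ = -86.8°)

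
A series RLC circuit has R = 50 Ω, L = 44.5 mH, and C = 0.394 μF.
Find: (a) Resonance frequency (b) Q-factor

Step 1 — Resonance condition Im(Z)=0 gives ω₀ = 1/√(LC).
Step 2 — ω₀ = 1/√(0.0445·3.94e-07) = 7552 rad/s.
Step 3 — f₀ = ω₀/(2π) = 1202 Hz.
Step 4 — Series Q: Q = ω₀L/R = 7552·0.0445/50 = 6.721.

(a) f₀ = 1202 Hz  (b) Q = 6.721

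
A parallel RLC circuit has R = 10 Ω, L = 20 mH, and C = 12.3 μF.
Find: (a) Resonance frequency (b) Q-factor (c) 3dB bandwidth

Step 1 — Resonance: ω₀ = 1/√(LC) = 1/√(0.02·1.23e-05) = 2016 rad/s.
Step 2 — f₀ = ω₀/(2π) = 320.9 Hz.
Step 3 — Parallel Q: Q = R/(ω₀L) = 10/(2016·0.02) = 0.248.
Step 4 — Bandwidth: Δω = ω₀/Q = 8130 rad/s; BW = Δω/(2π) = 1294 Hz.

(a) f₀ = 320.9 Hz  (b) Q = 0.248  (c) BW = 1294 Hz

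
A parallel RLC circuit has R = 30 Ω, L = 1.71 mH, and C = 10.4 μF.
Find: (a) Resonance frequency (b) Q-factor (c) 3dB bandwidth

Step 1 — Resonance: ω₀ = 1/√(LC) = 1/√(0.00171·1.04e-05) = 7499 rad/s.
Step 2 — f₀ = ω₀/(2π) = 1193 Hz.
Step 3 — Parallel Q: Q = R/(ω₀L) = 30/(7499·0.00171) = 2.34.
Step 4 — Bandwidth: Δω = ω₀/Q = 3205 rad/s; BW = Δω/(2π) = 510.1 Hz.

(a) f₀ = 1193 Hz  (b) Q = 2.34  (c) BW = 510.1 Hz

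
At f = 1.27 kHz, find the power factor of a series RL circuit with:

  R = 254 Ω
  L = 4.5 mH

Step 1 — Angular frequency: ω = 2π·f = 2π·1270 = 7980 rad/s.
Step 2 — Component impedances:
  R: Z = R = 254 Ω
  L: Z = jωL = j·7980·0.0045 = 0 + j35.91 Ω
Step 3 — Series combination: Z_total = R + L = 254 + j35.91 Ω = 256.5∠8.0° Ω.
Step 4 — Power factor: PF = cos(φ) = Re(Z)/|Z| = 254/256.526 = 0.9902.
Step 5 — Type: Im(Z) = 35.91 ⇒ lagging (phase φ = 8.0°).

PF = 0.9902 (lagging, φ = 8.0°)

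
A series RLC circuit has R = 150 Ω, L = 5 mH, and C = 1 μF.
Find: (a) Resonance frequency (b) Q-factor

Step 1 — Resonance condition Im(Z)=0 gives ω₀ = 1/√(LC).
Step 2 — ω₀ = 1/√(0.005·1e-06) = 1.414e+04 rad/s.
Step 3 — f₀ = ω₀/(2π) = 2251 Hz.
Step 4 — Series Q: Q = ω₀L/R = 1.414e+04·0.005/150 = 0.4714.

(a) f₀ = 2251 Hz  (b) Q = 0.4714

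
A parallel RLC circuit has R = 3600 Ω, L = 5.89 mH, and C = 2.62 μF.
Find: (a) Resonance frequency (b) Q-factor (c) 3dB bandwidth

Step 1 — Resonance: ω₀ = 1/√(LC) = 1/√(0.00589·2.62e-06) = 8050 rad/s.
Step 2 — f₀ = ω₀/(2π) = 1281 Hz.
Step 3 — Parallel Q: Q = R/(ω₀L) = 3600/(8050·0.00589) = 75.93.
Step 4 — Bandwidth: Δω = ω₀/Q = 106 rad/s; BW = Δω/(2π) = 16.87 Hz.

(a) f₀ = 1281 Hz  (b) Q = 75.93  (c) BW = 16.87 Hz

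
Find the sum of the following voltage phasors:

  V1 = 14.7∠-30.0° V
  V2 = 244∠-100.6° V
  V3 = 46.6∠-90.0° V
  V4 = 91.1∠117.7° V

Step 1 — Convert each phasor to rectangular form:
  V1 = 14.7·(cos(-30.0°) + j·sin(-30.0°)) = 12.73 - j7.35 V
  V2 = 244·(cos(-100.6°) + j·sin(-100.6°)) = -44.88 - j239.8 V
  V3 = 46.6·(cos(-90.0°) + j·sin(-90.0°)) = 0 - j46.6 V
  V4 = 91.1·(cos(117.7°) + j·sin(117.7°)) = -42.35 + j80.66 V
Step 2 — Sum components: V_total = -74.5 - j213.1 V.
Step 3 — Convert to polar: |V_total| = 225.8 V, ∠V_total = -109.3°.

V_total = 225.8∠-109.3° V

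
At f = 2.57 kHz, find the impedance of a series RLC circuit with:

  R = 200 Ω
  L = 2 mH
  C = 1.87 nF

Step 1 — Angular frequency: ω = 2π·f = 2π·2570 = 1.615e+04 rad/s.
Step 2 — Component impedances:
  R: Z = R = 200 Ω
  L: Z = jωL = j·1.615e+04·0.002 = 0 + j32.3 Ω
  C: Z = 1/(jωC) = -j/(ω·C) = 0 - j3.312e+04 Ω
Step 3 — Series combination: Z_total = R + L + C = 200 - j3.308e+04 Ω = 3.308e+04∠-89.7° Ω.

Z = 200 - j3.308e+04 Ω = 3.308e+04∠-89.7° Ω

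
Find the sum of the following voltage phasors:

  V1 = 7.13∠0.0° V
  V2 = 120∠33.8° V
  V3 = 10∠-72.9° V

Step 1 — Convert each phasor to rectangular form:
  V1 = 7.13·(cos(0.0°) + j·sin(0.0°)) = 7.13 V
  V2 = 120·(cos(33.8°) + j·sin(33.8°)) = 99.72 + j66.76 V
  V3 = 10·(cos(-72.9°) + j·sin(-72.9°)) = 2.94 - j9.558 V
Step 2 — Sum components: V_total = 109.8 + j57.2 V.
Step 3 — Convert to polar: |V_total| = 123.8 V, ∠V_total = 27.5°.

V_total = 123.8∠27.5° V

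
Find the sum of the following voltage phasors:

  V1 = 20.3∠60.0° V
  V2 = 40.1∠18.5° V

Step 1 — Convert each phasor to rectangular form:
  V1 = 20.3·(cos(60.0°) + j·sin(60.0°)) = 10.15 + j17.58 V
  V2 = 40.1·(cos(18.5°) + j·sin(18.5°)) = 38.03 + j12.72 V
Step 2 — Sum components: V_total = 48.18 + j30.3 V.
Step 3 — Convert to polar: |V_total| = 56.92 V, ∠V_total = 32.2°.

V_total = 56.92∠32.2° V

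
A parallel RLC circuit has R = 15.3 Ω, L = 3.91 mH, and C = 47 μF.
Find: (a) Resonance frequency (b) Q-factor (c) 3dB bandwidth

Step 1 — Resonance: ω₀ = 1/√(LC) = 1/√(0.00391·4.7e-05) = 2333 rad/s.
Step 2 — f₀ = ω₀/(2π) = 371.3 Hz.
Step 3 — Parallel Q: Q = R/(ω₀L) = 15.3/(2333·0.00391) = 1.677.
Step 4 — Bandwidth: Δω = ω₀/Q = 1391 rad/s; BW = Δω/(2π) = 221.3 Hz.

(a) f₀ = 371.3 Hz  (b) Q = 1.677  (c) BW = 221.3 Hz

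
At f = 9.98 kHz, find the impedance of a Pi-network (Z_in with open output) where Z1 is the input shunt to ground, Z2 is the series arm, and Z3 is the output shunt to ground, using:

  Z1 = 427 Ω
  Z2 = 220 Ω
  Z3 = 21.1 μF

Step 1 — Angular frequency: ω = 2π·f = 2π·9980 = 6.271e+04 rad/s.
Step 2 — Component impedances:
  Z1: Z = R = 427 Ω
  Z2: Z = R = 220 Ω
  Z3: Z = 1/(jωC) = -j/(ω·C) = 0 - j0.7558 Ω
Step 3 — With open output, the series arm Z2 and the output shunt Z3 appear in series to ground: Z2 + Z3 = 220 - j0.7558 Ω.
Step 4 — Parallel with input shunt Z1: Z_in = Z1 || (Z2 + Z3) = 145.2 - j0.3292 Ω = 145.2∠-0.1° Ω.

Z = 145.2 - j0.3292 Ω = 145.2∠-0.1° Ω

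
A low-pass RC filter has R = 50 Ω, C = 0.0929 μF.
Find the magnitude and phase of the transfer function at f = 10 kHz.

Step 1 — Angular frequency: ω = 2π·1e+04 = 6.283e+04 rad/s.
Step 2 — Transfer function: H(jω) = 1/(1 + jωRC).
Step 3 — Denominator: 1 + jωRC = 1 + j·6.283e+04·50·9.29e-08 = 1 + j0.2919.
Step 4 — H = 0.9215 - j0.2689.
Step 5 — Magnitude: |H| = 0.96 (-0.4 dB); phase: φ = -16.3°.

|H| = 0.96 (-0.4 dB), φ = -16.3°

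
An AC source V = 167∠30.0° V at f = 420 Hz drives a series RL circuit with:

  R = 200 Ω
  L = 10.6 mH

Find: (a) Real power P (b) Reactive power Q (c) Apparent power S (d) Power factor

Step 1 — Angular frequency: ω = 2π·f = 2π·420 = 2639 rad/s.
Step 2 — Component impedances:
  R: Z = R = 200 Ω
  L: Z = jωL = j·2639·0.0106 = 0 + j27.97 Ω
Step 3 — Series combination: Z_total = R + L = 200 + j27.97 Ω = 201.9∠8.0° Ω.
Step 4 — Source phasor: V = 167∠30.0° V = 144.6 + j83.5 V.
Step 5 — Current: I = V / Z = 0.7665 + j0.3103 A = 0.827∠22.0° A.
Step 6 — Complex power: S = V·I* = 136.8 + j19.13 VA.
Step 7 — Real power: P = Re(S) = 136.8 W.
Step 8 — Reactive power: Q = Im(S) = 19.13 VAR.
Step 9 — Apparent power: |S| = 138.1 VA.
Step 10 — Power factor: PF = P/|S| = 0.9904 (lagging).

(a) P = 136.8 W  (b) Q = 19.13 VAR  (c) S = 138.1 VA  (d) PF = 0.9904 (lagging)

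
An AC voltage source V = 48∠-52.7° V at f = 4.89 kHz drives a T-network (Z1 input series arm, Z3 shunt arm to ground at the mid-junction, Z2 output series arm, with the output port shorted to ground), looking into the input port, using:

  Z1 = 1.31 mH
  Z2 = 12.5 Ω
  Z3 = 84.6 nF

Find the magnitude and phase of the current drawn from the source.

Step 1 — Angular frequency: ω = 2π·f = 2π·4890 = 3.072e+04 rad/s.
Step 2 — Component impedances:
  Z1: Z = jωL = j·3.072e+04·0.00131 = 0 + j40.25 Ω
  Z2: Z = R = 12.5 Ω
  Z3: Z = 1/(jωC) = -j/(ω·C) = 0 - j384.7 Ω
Step 3 — With the output port shorted to ground, the output series arm Z2 runs from the junction to ground; the shunt arm Z3 also runs from the junction to ground. They appear in parallel: Z3 || Z2 = 12.49 - j0.4057 Ω.
Step 4 — Series with input arm Z1: Z_in = Z1 + (Z3 || Z2) = 12.49 + j39.84 Ω = 41.75∠72.6° Ω.
Step 5 — Source phasor: V = 48∠-52.7° V = 29.09 - j38.18 V.
Step 6 — Ohm's law: I = V / Z_total = (29.09 - j38.18) / (12.49 + j39.84) = -0.6643 - j0.9382 A.
Step 7 — Convert to polar: |I| = 1.15 A, ∠I = -125.3°.

I = 1.15∠-125.3° A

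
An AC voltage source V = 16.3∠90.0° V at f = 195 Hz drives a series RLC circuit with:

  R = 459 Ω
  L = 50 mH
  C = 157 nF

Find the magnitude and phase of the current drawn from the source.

Step 1 — Angular frequency: ω = 2π·f = 2π·195 = 1225 rad/s.
Step 2 — Component impedances:
  R: Z = R = 459 Ω
  L: Z = jωL = j·1225·0.05 = 0 + j61.26 Ω
  C: Z = 1/(jωC) = -j/(ω·C) = 0 - j5199 Ω
Step 3 — Series combination: Z_total = R + L + C = 459 - j5137 Ω = 5158∠-84.9° Ω.
Step 4 — Source phasor: V = 16.3∠90.0° V = 0 + j16.3 V.
Step 5 — Ohm's law: I = V / Z_total = (0 + j16.3) / (459 - j5137) = -0.003148 + j0.0002812 A.
Step 6 — Convert to polar: |I| = 0.00316 A, ∠I = 174.9°.

I = 0.00316∠174.9° A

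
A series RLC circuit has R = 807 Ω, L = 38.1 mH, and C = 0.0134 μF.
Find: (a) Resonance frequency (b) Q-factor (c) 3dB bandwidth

Step 1 — Resonance: ω₀ = 1/√(LC) = 1/√(0.0381·1.34e-08) = 4.426e+04 rad/s.
Step 2 — f₀ = ω₀/(2π) = 7044 Hz.
Step 3 — Series Q: Q = ω₀L/R = 4.426e+04·0.0381/807 = 2.089.
Step 4 — Bandwidth: Δω = ω₀/Q = 2.118e+04 rad/s; BW = Δω/(2π) = 3371 Hz.

(a) f₀ = 7044 Hz  (b) Q = 2.089  (c) BW = 3371 Hz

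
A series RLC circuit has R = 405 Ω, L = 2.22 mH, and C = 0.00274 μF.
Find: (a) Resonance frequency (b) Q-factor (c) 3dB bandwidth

Step 1 — Resonance condition Im(Z)=0 gives ω₀ = 1/√(LC).
Step 2 — ω₀ = 1/√(0.00222·2.74e-09) = 4.055e+05 rad/s.
Step 3 — f₀ = ω₀/(2π) = 6.453e+04 Hz.
Step 4 — Series Q: Q = ω₀L/R = 4.055e+05·0.00222/405 = 2.223.
Step 5 — 3dB bandwidth: Δω = ω₀/Q = 1.824e+05 rad/s; BW = Δω/(2π) = 2.904e+04 Hz.

(a) f₀ = 6.453e+04 Hz  (b) Q = 2.223  (c) BW = 2.904e+04 Hz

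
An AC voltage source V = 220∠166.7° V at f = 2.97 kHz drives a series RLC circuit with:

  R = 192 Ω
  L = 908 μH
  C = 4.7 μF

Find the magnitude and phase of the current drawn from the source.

Step 1 — Angular frequency: ω = 2π·f = 2π·2970 = 1.866e+04 rad/s.
Step 2 — Component impedances:
  R: Z = R = 192 Ω
  L: Z = jωL = j·1.866e+04·0.000908 = 0 + j16.94 Ω
  C: Z = 1/(jωC) = -j/(ω·C) = 0 - j11.4 Ω
Step 3 — Series combination: Z_total = R + L + C = 192 + j5.543 Ω = 192.1∠1.7° Ω.
Step 4 — Source phasor: V = 220∠166.7° V = -214.1 + j50.61 V.
Step 5 — Ohm's law: I = V / Z_total = (-214.1 + j50.61) / (192 + j5.543) = -1.107 + j0.2955 A.
Step 6 — Convert to polar: |I| = 1.145 A, ∠I = 165.0°.

I = 1.145∠165.0° A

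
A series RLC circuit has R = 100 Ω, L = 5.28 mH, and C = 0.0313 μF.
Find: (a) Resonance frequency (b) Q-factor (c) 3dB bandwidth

Step 1 — Resonance condition Im(Z)=0 gives ω₀ = 1/√(LC).
Step 2 — ω₀ = 1/√(0.00528·3.13e-08) = 7.779e+04 rad/s.
Step 3 — f₀ = ω₀/(2π) = 1.238e+04 Hz.
Step 4 — Series Q: Q = ω₀L/R = 7.779e+04·0.00528/100 = 4.107.
Step 5 — 3dB bandwidth: Δω = ω₀/Q = 1.894e+04 rad/s; BW = Δω/(2π) = 3014 Hz.

(a) f₀ = 1.238e+04 Hz  (b) Q = 4.107  (c) BW = 3014 Hz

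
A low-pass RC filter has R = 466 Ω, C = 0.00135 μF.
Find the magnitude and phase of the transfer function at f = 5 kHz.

Step 1 — Angular frequency: ω = 2π·5000 = 3.142e+04 rad/s.
Step 2 — Transfer function: H(jω) = 1/(1 + jωRC).
Step 3 — Denominator: 1 + jωRC = 1 + j·3.142e+04·466·1.35e-09 = 1 + j0.01976.
Step 4 — H = 0.9996 - j0.01976.
Step 5 — Magnitude: |H| = 0.9998 (-0.0 dB); phase: φ = -1.1°.

|H| = 0.9998 (-0.0 dB), φ = -1.1°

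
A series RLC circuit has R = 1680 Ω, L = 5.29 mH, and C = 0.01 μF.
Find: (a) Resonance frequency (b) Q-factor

Step 1 — Resonance condition Im(Z)=0 gives ω₀ = 1/√(LC).
Step 2 — ω₀ = 1/√(0.00529·1e-08) = 1.375e+05 rad/s.
Step 3 — f₀ = ω₀/(2π) = 2.188e+04 Hz.
Step 4 — Series Q: Q = ω₀L/R = 1.375e+05·0.00529/1680 = 0.4329.

(a) f₀ = 2.188e+04 Hz  (b) Q = 0.4329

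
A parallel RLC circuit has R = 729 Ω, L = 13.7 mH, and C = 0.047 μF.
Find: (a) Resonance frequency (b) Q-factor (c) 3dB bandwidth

Step 1 — Resonance: ω₀ = 1/√(LC) = 1/√(0.0137·4.7e-08) = 3.941e+04 rad/s.
Step 2 — f₀ = ω₀/(2π) = 6272 Hz.
Step 3 — Parallel Q: Q = R/(ω₀L) = 729/(3.941e+04·0.0137) = 1.35.
Step 4 — Bandwidth: Δω = ω₀/Q = 2.919e+04 rad/s; BW = Δω/(2π) = 4645 Hz.

(a) f₀ = 6272 Hz  (b) Q = 1.35  (c) BW = 4645 Hz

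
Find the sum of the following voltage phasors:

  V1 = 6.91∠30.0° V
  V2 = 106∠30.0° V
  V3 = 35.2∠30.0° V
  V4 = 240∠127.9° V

Step 1 — Convert each phasor to rectangular form:
  V1 = 6.91·(cos(30.0°) + j·sin(30.0°)) = 5.984 + j3.455 V
  V2 = 106·(cos(30.0°) + j·sin(30.0°)) = 91.8 + j53 V
  V3 = 35.2·(cos(30.0°) + j·sin(30.0°)) = 30.48 + j17.6 V
  V4 = 240·(cos(127.9°) + j·sin(127.9°)) = -147.4 + j189.4 V
Step 2 — Sum components: V_total = -19.16 + j263.4 V.
Step 3 — Convert to polar: |V_total| = 264.1 V, ∠V_total = 94.2°.

V_total = 264.1∠94.2° V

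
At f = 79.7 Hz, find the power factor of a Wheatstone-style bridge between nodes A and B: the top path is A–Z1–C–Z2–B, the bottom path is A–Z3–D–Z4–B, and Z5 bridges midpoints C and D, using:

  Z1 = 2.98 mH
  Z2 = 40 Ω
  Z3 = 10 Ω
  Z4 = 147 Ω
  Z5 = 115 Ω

Step 1 — Angular frequency: ω = 2π·f = 2π·79.7 = 500.8 rad/s.
Step 2 — Component impedances:
  Z1: Z = jωL = j·500.8·0.00298 = 0 + j1.492 Ω
  Z2: Z = R = 40 Ω
  Z3: Z = R = 10 Ω
  Z4: Z = R = 147 Ω
  Z5: Z = R = 115 Ω
Step 3 — Bridge requires nodal analysis (the Z5 bridge couples midpoints C and D, so the two paths cannot be reduced to a simple series/parallel combination). Setting node B to ground and injecting 1 A at node A, the 3-node admittance system at A, C, D solves to V_A = Z_AB = 31.86 + j0.9847 Ω = 31.88∠1.8° Ω.
Step 4 — Power factor: PF = cos(φ) = Re(Z)/|Z| = 31.863/31.878 = 0.9995.
Step 5 — Type: Im(Z) = 0.9847 ⇒ lagging (phase φ = 1.8°).

PF = 0.9995 (lagging, φ = 1.8°)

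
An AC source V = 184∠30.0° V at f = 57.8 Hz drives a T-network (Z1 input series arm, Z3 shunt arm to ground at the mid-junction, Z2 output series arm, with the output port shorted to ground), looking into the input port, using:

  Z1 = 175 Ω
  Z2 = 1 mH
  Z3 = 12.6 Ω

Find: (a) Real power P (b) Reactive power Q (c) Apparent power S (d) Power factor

Step 1 — Angular frequency: ω = 2π·f = 2π·57.8 = 363.2 rad/s.
Step 2 — Component impedances:
  Z1: Z = R = 175 Ω
  Z2: Z = jωL = j·363.2·0.001 = 0 + j0.3632 Ω
  Z3: Z = R = 12.6 Ω
Step 3 — With the output port shorted to ground, the output series arm Z2 runs from the junction to ground; the shunt arm Z3 also runs from the junction to ground. They appear in parallel: Z3 || Z2 = 0.01046 + j0.3629 Ω.
Step 4 — Series with input arm Z1: Z_in = Z1 + (Z3 || Z2) = 175 + j0.3629 Ω = 175∠0.1° Ω.
Step 5 — Source phasor: V = 184∠30.0° V = 159.3 + j92 V.
Step 6 — Current: I = V / Z = 0.9116 + j0.5238 A = 1.051∠29.9° A.
Step 7 — Complex power: S = V·I* = 193.5 + j0.4011 VA.
Step 8 — Real power: P = Re(S) = 193.5 W.
Step 9 — Reactive power: Q = Im(S) = 0.4011 VAR.
Step 10 — Apparent power: |S| = 193.5 VA.
Step 11 — Power factor: PF = P/|S| = 1 (lagging).

(a) P = 193.5 W  (b) Q = 0.4011 VAR  (c) S = 193.5 VA  (d) PF = 1 (lagging)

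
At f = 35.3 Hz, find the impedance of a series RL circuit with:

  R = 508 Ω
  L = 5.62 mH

Step 1 — Angular frequency: ω = 2π·f = 2π·35.3 = 221.8 rad/s.
Step 2 — Component impedances:
  R: Z = R = 508 Ω
  L: Z = jωL = j·221.8·0.00562 = 0 + j1.246 Ω
Step 3 — Series combination: Z_total = R + L = 508 + j1.246 Ω = 508∠0.1° Ω.

Z = 508 + j1.246 Ω = 508∠0.1° Ω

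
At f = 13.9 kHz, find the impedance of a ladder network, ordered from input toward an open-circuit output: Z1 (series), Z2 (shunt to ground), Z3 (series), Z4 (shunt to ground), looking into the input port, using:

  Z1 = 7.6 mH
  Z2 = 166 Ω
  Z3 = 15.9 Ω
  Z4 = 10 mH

Step 1 — Angular frequency: ω = 2π·f = 2π·1.39e+04 = 8.734e+04 rad/s.
Step 2 — Component impedances:
  Z1: Z = jωL = j·8.734e+04·0.0076 = 0 + j663.8 Ω
  Z2: Z = R = 166 Ω
  Z3: Z = R = 15.9 Ω
  Z4: Z = jωL = j·8.734e+04·0.01 = 0 + j873.4 Ω
Step 3 — Ladder network (open output): work backward from the far end, alternating series and parallel combinations. Z_in = 159.7 + j694 Ω = 712.1∠77.0° Ω.

Z = 159.7 + j694 Ω = 712.1∠77.0° Ω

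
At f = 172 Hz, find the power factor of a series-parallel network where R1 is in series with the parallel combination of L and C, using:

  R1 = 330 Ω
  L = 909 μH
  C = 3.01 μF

Step 1 — Angular frequency: ω = 2π·f = 2π·172 = 1081 rad/s.
Step 2 — Component impedances:
  R1: Z = R = 330 Ω
  L: Z = jωL = j·1081·0.000909 = 0 + j0.9824 Ω
  C: Z = 1/(jωC) = -j/(ω·C) = 0 - j307.4 Ω
Step 3 — Parallel branch: L || C = 1/(1/L + 1/C) = 0 + j0.9855 Ω.
Step 4 — Series with R1: Z_total = R1 + (L || C) = 330 + j0.9855 Ω = 330∠0.2° Ω.
Step 5 — Power factor: PF = cos(φ) = Re(Z)/|Z| = 330/330 = 1.
Step 6 — Type: Im(Z) = 0.9855 ⇒ lagging (phase φ = 0.2°).

PF = 1 (lagging, φ = 0.2°)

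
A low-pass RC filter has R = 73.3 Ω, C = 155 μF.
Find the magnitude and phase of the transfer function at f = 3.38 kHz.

Step 1 — Angular frequency: ω = 2π·3380 = 2.124e+04 rad/s.
Step 2 — Transfer function: H(jω) = 1/(1 + jωRC).
Step 3 — Denominator: 1 + jωRC = 1 + j·2.124e+04·73.3·0.000155 = 1 + j241.3.
Step 4 — H = 1.718e-05 - j0.004144.
Step 5 — Magnitude: |H| = 0.004144 (-47.7 dB); phase: φ = -89.8°.

|H| = 0.004144 (-47.7 dB), φ = -89.8°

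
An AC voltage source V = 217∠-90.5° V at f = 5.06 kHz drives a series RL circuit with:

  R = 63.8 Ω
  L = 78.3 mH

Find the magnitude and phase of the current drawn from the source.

Step 1 — Angular frequency: ω = 2π·f = 2π·5060 = 3.179e+04 rad/s.
Step 2 — Component impedances:
  R: Z = R = 63.8 Ω
  L: Z = jωL = j·3.179e+04·0.0783 = 0 + j2489 Ω
Step 3 — Series combination: Z_total = R + L = 63.8 + j2489 Ω = 2490∠88.5° Ω.
Step 4 — Source phasor: V = 217∠-90.5° V = -1.894 - j217 V.
Step 5 — Ohm's law: I = V / Z_total = (-1.894 - j217) / (63.8 + j2489) = -0.08713 - j0.001472 A.
Step 6 — Convert to polar: |I| = 0.08714 A, ∠I = -179.0°.

I = 0.08714∠-179.0° A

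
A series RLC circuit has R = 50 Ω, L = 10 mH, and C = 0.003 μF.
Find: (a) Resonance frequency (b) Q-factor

Step 1 — Resonance condition Im(Z)=0 gives ω₀ = 1/√(LC).
Step 2 — ω₀ = 1/√(0.01·3e-09) = 1.826e+05 rad/s.
Step 3 — f₀ = ω₀/(2π) = 2.906e+04 Hz.
Step 4 — Series Q: Q = ω₀L/R = 1.826e+05·0.01/50 = 36.51.

(a) f₀ = 2.906e+04 Hz  (b) Q = 36.51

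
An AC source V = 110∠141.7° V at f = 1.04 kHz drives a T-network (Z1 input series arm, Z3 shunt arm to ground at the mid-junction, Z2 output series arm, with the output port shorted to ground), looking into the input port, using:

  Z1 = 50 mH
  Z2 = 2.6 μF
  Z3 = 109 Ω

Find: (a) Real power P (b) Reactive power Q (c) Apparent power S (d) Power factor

Step 1 — Angular frequency: ω = 2π·f = 2π·1040 = 6535 rad/s.
Step 2 — Component impedances:
  Z1: Z = jωL = j·6535·0.05 = 0 + j326.7 Ω
  Z2: Z = 1/(jωC) = -j/(ω·C) = 0 - j58.86 Ω
  Z3: Z = R = 109 Ω
Step 3 — With the output port shorted to ground, the output series arm Z2 runs from the junction to ground; the shunt arm Z3 also runs from the junction to ground. They appear in parallel: Z3 || Z2 = 24.61 - j45.57 Ω.
Step 4 — Series with input arm Z1: Z_in = Z1 + (Z3 || Z2) = 24.61 + j281.2 Ω = 282.2∠85.0° Ω.
Step 5 — Source phasor: V = 110∠141.7° V = -86.33 + j68.18 V.
Step 6 — Current: I = V / Z = 0.214 + j0.3258 A = 0.3898∠56.7° A.
Step 7 — Complex power: S = V·I* = 3.738 + j42.71 VA.
Step 8 — Real power: P = Re(S) = 3.738 W.
Step 9 — Reactive power: Q = Im(S) = 42.71 VAR.
Step 10 — Apparent power: |S| = 42.87 VA.
Step 11 — Power factor: PF = P/|S| = 0.08719 (lagging).

(a) P = 3.738 W  (b) Q = 42.71 VAR  (c) S = 42.87 VA  (d) PF = 0.08719 (lagging)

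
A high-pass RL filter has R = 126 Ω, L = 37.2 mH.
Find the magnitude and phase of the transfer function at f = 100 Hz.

Step 1 — Angular frequency: ω = 2π·100 = 628.3 rad/s.
Step 2 — Transfer function: H(jω) = jωL/(R + jωL).
Step 3 — Numerator jωL = j·23.37; denominator R + jωL = 126 + j23.37.
Step 4 — H = 0.03327 + j0.1793.
Step 5 — Magnitude: |H| = 0.1824 (-14.8 dB); phase: φ = 79.5°.

|H| = 0.1824 (-14.8 dB), φ = 79.5°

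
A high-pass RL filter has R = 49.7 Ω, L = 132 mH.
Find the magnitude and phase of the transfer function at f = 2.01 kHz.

Step 1 — Angular frequency: ω = 2π·2010 = 1.263e+04 rad/s.
Step 2 — Transfer function: H(jω) = jωL/(R + jωL).
Step 3 — Numerator jωL = j·1667; denominator R + jωL = 49.7 + j1667.
Step 4 — H = 0.9991 + j0.02979.
Step 5 — Magnitude: |H| = 0.9996 (-0.0 dB); phase: φ = 1.7°.

|H| = 0.9996 (-0.0 dB), φ = 1.7°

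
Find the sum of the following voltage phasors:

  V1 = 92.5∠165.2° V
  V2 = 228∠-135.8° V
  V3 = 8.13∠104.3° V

Step 1 — Convert each phasor to rectangular form:
  V1 = 92.5·(cos(165.2°) + j·sin(165.2°)) = -89.43 + j23.63 V
  V2 = 228·(cos(-135.8°) + j·sin(-135.8°)) = -163.5 - j159 V
  V3 = 8.13·(cos(104.3°) + j·sin(104.3°)) = -2.008 + j7.878 V
Step 2 — Sum components: V_total = -254.9 - j127.4 V.
Step 3 — Convert to polar: |V_total| = 285 V, ∠V_total = -153.4°.

V_total = 285∠-153.4° V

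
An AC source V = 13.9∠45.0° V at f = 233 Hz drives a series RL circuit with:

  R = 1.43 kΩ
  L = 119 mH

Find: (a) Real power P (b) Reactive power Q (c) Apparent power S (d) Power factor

Step 1 — Angular frequency: ω = 2π·f = 2π·233 = 1464 rad/s.
Step 2 — Component impedances:
  R: Z = R = 1430 Ω
  L: Z = jωL = j·1464·0.119 = 0 + j174.2 Ω
Step 3 — Series combination: Z_total = R + L = 1430 + j174.2 Ω = 1441∠6.9° Ω.
Step 4 — Source phasor: V = 13.9∠45.0° V = 9.829 + j9.829 V.
Step 5 — Current: I = V / Z = 0.007598 + j0.005948 A = 0.009649∠38.1° A.
Step 6 — Complex power: S = V·I* = 0.1331 + j0.01622 VA.
Step 7 — Real power: P = Re(S) = 0.1331 W.
Step 8 — Reactive power: Q = Im(S) = 0.01622 VAR.
Step 9 — Apparent power: |S| = 0.1341 VA.
Step 10 — Power factor: PF = P/|S| = 0.9927 (lagging).

(a) P = 0.1331 W  (b) Q = 0.01622 VAR  (c) S = 0.1341 VA  (d) PF = 0.9927 (lagging)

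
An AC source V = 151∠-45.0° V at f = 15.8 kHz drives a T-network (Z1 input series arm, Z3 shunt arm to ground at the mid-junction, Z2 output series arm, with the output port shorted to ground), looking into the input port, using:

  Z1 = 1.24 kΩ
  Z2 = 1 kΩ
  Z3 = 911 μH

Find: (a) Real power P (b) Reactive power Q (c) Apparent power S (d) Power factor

Step 1 — Angular frequency: ω = 2π·f = 2π·1.58e+04 = 9.927e+04 rad/s.
Step 2 — Component impedances:
  Z1: Z = R = 1240 Ω
  Z2: Z = R = 1000 Ω
  Z3: Z = jωL = j·9.927e+04·0.000911 = 0 + j90.44 Ω
Step 3 — With the output port shorted to ground, the output series arm Z2 runs from the junction to ground; the shunt arm Z3 also runs from the junction to ground. They appear in parallel: Z3 || Z2 = 8.113 + j89.71 Ω.
Step 4 — Series with input arm Z1: Z_in = Z1 + (Z3 || Z2) = 1248 + j89.71 Ω = 1251∠4.1° Ω.
Step 5 — Source phasor: V = 151∠-45.0° V = 106.8 - j106.8 V.
Step 6 — Current: I = V / Z = 0.07899 - j0.09122 A = 0.1207∠-49.1° A.
Step 7 — Complex power: S = V·I* = 18.17 + j1.306 VA.
Step 8 — Real power: P = Re(S) = 18.17 W.
Step 9 — Reactive power: Q = Im(S) = 1.306 VAR.
Step 10 — Apparent power: |S| = 18.22 VA.
Step 11 — Power factor: PF = P/|S| = 0.9974 (lagging).

(a) P = 18.17 W  (b) Q = 1.306 VAR  (c) S = 18.22 VA  (d) PF = 0.9974 (lagging)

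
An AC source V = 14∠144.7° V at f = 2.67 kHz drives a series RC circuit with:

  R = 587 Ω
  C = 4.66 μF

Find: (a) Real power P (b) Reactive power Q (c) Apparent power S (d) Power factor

Step 1 — Angular frequency: ω = 2π·f = 2π·2670 = 1.678e+04 rad/s.
Step 2 — Component impedances:
  R: Z = R = 587 Ω
  C: Z = 1/(jωC) = -j/(ω·C) = 0 - j12.79 Ω
Step 3 — Series combination: Z_total = R + C = 587 - j12.79 Ω = 587.1∠-1.2° Ω.
Step 4 — Source phasor: V = 14∠144.7° V = -11.43 + j8.09 V.
Step 5 — Current: I = V / Z = -0.01976 + j0.01335 A = 0.02384∠145.9° A.
Step 6 — Complex power: S = V·I* = 0.3337 - j0.007273 VA.
Step 7 — Real power: P = Re(S) = 0.3337 W.
Step 8 — Reactive power: Q = Im(S) = -0.007273 VAR.
Step 9 — Apparent power: |S| = 0.3338 VA.
Step 10 — Power factor: PF = P/|S| = 0.9998 (leading).

(a) P = 0.3337 W  (b) Q = -0.007273 VAR  (c) S = 0.3338 VA  (d) PF = 0.9998 (leading)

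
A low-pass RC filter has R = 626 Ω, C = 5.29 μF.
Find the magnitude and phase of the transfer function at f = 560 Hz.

Step 1 — Angular frequency: ω = 2π·560 = 3519 rad/s.
Step 2 — Transfer function: H(jω) = 1/(1 + jωRC).
Step 3 — Denominator: 1 + jωRC = 1 + j·3519·626·5.29e-06 = 1 + j11.65.
Step 4 — H = 0.007312 - j0.0852.
Step 5 — Magnitude: |H| = 0.08551 (-21.4 dB); phase: φ = -85.1°.

|H| = 0.08551 (-21.4 dB), φ = -85.1°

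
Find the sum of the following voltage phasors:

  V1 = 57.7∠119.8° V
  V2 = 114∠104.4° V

Step 1 — Convert each phasor to rectangular form:
  V1 = 57.7·(cos(119.8°) + j·sin(119.8°)) = -28.68 + j50.07 V
  V2 = 114·(cos(104.4°) + j·sin(104.4°)) = -28.35 + j110.4 V
Step 2 — Sum components: V_total = -57.03 + j160.5 V.
Step 3 — Convert to polar: |V_total| = 170.3 V, ∠V_total = 109.6°.

V_total = 170.3∠109.6° V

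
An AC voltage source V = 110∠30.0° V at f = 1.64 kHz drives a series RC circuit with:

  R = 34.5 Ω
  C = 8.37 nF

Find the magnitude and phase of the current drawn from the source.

Step 1 — Angular frequency: ω = 2π·f = 2π·1640 = 1.03e+04 rad/s.
Step 2 — Component impedances:
  R: Z = R = 34.5 Ω
  C: Z = 1/(jωC) = -j/(ω·C) = 0 - j1.159e+04 Ω
Step 3 — Series combination: Z_total = R + C = 34.5 - j1.159e+04 Ω = 1.159e+04∠-89.8° Ω.
Step 4 — Source phasor: V = 110∠30.0° V = 95.26 + j55 V.
Step 5 — Ohm's law: I = V / Z_total = (95.26 + j55) / (34.5 - j1.159e+04) = -0.004719 + j0.00823 A.
Step 6 — Convert to polar: |I| = 0.009487 A, ∠I = 119.8°.

I = 0.009487∠119.8° A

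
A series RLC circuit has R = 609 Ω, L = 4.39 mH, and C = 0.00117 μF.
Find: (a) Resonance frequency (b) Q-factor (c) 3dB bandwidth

Step 1 — Resonance condition Im(Z)=0 gives ω₀ = 1/√(LC).
Step 2 — ω₀ = 1/√(0.00439·1.17e-09) = 4.412e+05 rad/s.
Step 3 — f₀ = ω₀/(2π) = 7.023e+04 Hz.
Step 4 — Series Q: Q = ω₀L/R = 4.412e+05·0.00439/609 = 3.181.
Step 5 — 3dB bandwidth: Δω = ω₀/Q = 1.387e+05 rad/s; BW = Δω/(2π) = 2.208e+04 Hz.

(a) f₀ = 7.023e+04 Hz  (b) Q = 3.181  (c) BW = 2.208e+04 Hz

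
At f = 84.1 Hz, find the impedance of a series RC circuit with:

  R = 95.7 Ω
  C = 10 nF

Step 1 — Angular frequency: ω = 2π·f = 2π·84.1 = 528.4 rad/s.
Step 2 — Component impedances:
  R: Z = R = 95.7 Ω
  C: Z = 1/(jωC) = -j/(ω·C) = 0 - j1.892e+05 Ω
Step 3 — Series combination: Z_total = R + C = 95.7 - j1.892e+05 Ω = 1.892e+05∠-90.0° Ω.

Z = 95.7 - j1.892e+05 Ω = 1.892e+05∠-90.0° Ω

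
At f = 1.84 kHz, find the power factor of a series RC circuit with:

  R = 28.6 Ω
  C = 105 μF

Step 1 — Angular frequency: ω = 2π·f = 2π·1840 = 1.156e+04 rad/s.
Step 2 — Component impedances:
  R: Z = R = 28.6 Ω
  C: Z = 1/(jωC) = -j/(ω·C) = 0 - j0.8238 Ω
Step 3 — Series combination: Z_total = R + C = 28.6 - j0.8238 Ω = 28.61∠-1.6° Ω.
Step 4 — Power factor: PF = cos(φ) = Re(Z)/|Z| = 28.6/28.612 = 0.9996.
Step 5 — Type: Im(Z) = -0.8238 ⇒ leading (phase φ = -1.6°).

PF = 0.9996 (leading, φ = -1.6°)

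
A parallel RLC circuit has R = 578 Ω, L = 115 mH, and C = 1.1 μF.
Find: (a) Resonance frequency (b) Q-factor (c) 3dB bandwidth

Step 1 — Resonance: ω₀ = 1/√(LC) = 1/√(0.115·1.1e-06) = 2812 rad/s.
Step 2 — f₀ = ω₀/(2π) = 447.5 Hz.
Step 3 — Parallel Q: Q = R/(ω₀L) = 578/(2812·0.115) = 1.788.
Step 4 — Bandwidth: Δω = ω₀/Q = 1573 rad/s; BW = Δω/(2π) = 250.3 Hz.

(a) f₀ = 447.5 Hz  (b) Q = 1.788  (c) BW = 250.3 Hz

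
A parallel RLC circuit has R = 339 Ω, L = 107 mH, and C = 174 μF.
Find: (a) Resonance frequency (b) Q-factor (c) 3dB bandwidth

Step 1 — Resonance: ω₀ = 1/√(LC) = 1/√(0.107·0.000174) = 231.8 rad/s.
Step 2 — f₀ = ω₀/(2π) = 36.89 Hz.
Step 3 — Parallel Q: Q = R/(ω₀L) = 339/(231.8·0.107) = 13.67.
Step 4 — Bandwidth: Δω = ω₀/Q = 16.95 rad/s; BW = Δω/(2π) = 2.698 Hz.

(a) f₀ = 36.89 Hz  (b) Q = 13.67  (c) BW = 2.698 Hz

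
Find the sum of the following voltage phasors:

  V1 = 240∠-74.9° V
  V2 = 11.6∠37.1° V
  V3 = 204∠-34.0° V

Step 1 — Convert each phasor to rectangular form:
  V1 = 240·(cos(-74.9°) + j·sin(-74.9°)) = 62.52 - j231.7 V
  V2 = 11.6·(cos(37.1°) + j·sin(37.1°)) = 9.252 + j6.997 V
  V3 = 204·(cos(-34.0°) + j·sin(-34.0°)) = 169.1 - j114.1 V
Step 2 — Sum components: V_total = 240.9 - j338.8 V.
Step 3 — Convert to polar: |V_total| = 415.7 V, ∠V_total = -54.6°.

V_total = 415.7∠-54.6° V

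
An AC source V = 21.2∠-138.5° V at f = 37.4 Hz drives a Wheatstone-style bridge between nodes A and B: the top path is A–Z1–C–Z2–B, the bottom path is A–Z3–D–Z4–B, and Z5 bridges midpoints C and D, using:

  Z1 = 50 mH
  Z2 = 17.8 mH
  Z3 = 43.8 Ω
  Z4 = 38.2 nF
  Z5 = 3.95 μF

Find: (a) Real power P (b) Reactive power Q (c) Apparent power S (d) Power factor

Step 1 — Angular frequency: ω = 2π·f = 2π·37.4 = 235 rad/s.
Step 2 — Component impedances:
  Z1: Z = jωL = j·235·0.05 = 0 + j11.75 Ω
  Z2: Z = jωL = j·235·0.0178 = 0 + j4.183 Ω
  Z3: Z = R = 43.8 Ω
  Z4: Z = 1/(jωC) = -j/(ω·C) = 0 - j1.114e+05 Ω
  Z5: Z = 1/(jωC) = -j/(ω·C) = 0 - j1077 Ω
Step 3 — Bridge requires nodal analysis (the Z5 bridge couples midpoints C and D, so the two paths cannot be reduced to a simple series/parallel combination). Setting node B to ground and injecting 1 A at node A, the 3-node admittance system at A, C, D solves to V_A = Z_AB = 0.005458 + j16.06 Ω = 16.06∠90.0° Ω.
Step 4 — Source phasor: V = 21.2∠-138.5° V = -15.88 - j14.05 V.
Step 5 — Current: I = V / Z = -0.8748 + j0.9881 A = 1.32∠131.5° A.
Step 6 — Complex power: S = V·I* = 0.009505 + j27.98 VA.
Step 7 — Real power: P = Re(S) = 0.009505 W.
Step 8 — Reactive power: Q = Im(S) = 27.98 VAR.
Step 9 — Apparent power: |S| = 27.98 VA.
Step 10 — Power factor: PF = P/|S| = 0.0003397 (lagging).

(a) P = 0.009505 W  (b) Q = 27.98 VAR  (c) S = 27.98 VA  (d) PF = 0.0003397 (lagging)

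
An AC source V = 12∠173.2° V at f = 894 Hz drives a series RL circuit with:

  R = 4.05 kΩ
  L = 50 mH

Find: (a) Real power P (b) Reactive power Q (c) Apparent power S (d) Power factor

Step 1 — Angular frequency: ω = 2π·f = 2π·894 = 5617 rad/s.
Step 2 — Component impedances:
  R: Z = R = 4050 Ω
  L: Z = jωL = j·5617·0.05 = 0 + j280.9 Ω
Step 3 — Series combination: Z_total = R + L = 4050 + j280.9 Ω = 4060∠4.0° Ω.
Step 4 — Source phasor: V = 12∠173.2° V = -11.92 + j1.421 V.
Step 5 — Current: I = V / Z = -0.002904 + j0.0005522 A = 0.002956∠169.2° A.
Step 6 — Complex power: S = V·I* = 0.03539 + j0.002454 VA.
Step 7 — Real power: P = Re(S) = 0.03539 W.
Step 8 — Reactive power: Q = Im(S) = 0.002454 VAR.
Step 9 — Apparent power: |S| = 0.03547 VA.
Step 10 — Power factor: PF = P/|S| = 0.9976 (lagging).

(a) P = 0.03539 W  (b) Q = 0.002454 VAR  (c) S = 0.03547 VA  (d) PF = 0.9976 (lagging)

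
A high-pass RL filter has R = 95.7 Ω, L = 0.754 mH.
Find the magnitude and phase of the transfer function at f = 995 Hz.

Step 1 — Angular frequency: ω = 2π·995 = 6252 rad/s.
Step 2 — Transfer function: H(jω) = jωL/(R + jωL).
Step 3 — Numerator jωL = j·4.714; denominator R + jωL = 95.7 + j4.714.
Step 4 — H = 0.00242 + j0.04914.
Step 5 — Magnitude: |H| = 0.0492 (-26.2 dB); phase: φ = 87.2°.

|H| = 0.0492 (-26.2 dB), φ = 87.2°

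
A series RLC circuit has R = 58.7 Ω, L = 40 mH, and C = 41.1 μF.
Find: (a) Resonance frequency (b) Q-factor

Step 1 — Resonance condition Im(Z)=0 gives ω₀ = 1/√(LC).
Step 2 — ω₀ = 1/√(0.04·4.11e-05) = 779.9 rad/s.
Step 3 — f₀ = ω₀/(2π) = 124.1 Hz.
Step 4 — Series Q: Q = ω₀L/R = 779.9·0.04/58.7 = 0.5315.

(a) f₀ = 124.1 Hz  (b) Q = 0.5315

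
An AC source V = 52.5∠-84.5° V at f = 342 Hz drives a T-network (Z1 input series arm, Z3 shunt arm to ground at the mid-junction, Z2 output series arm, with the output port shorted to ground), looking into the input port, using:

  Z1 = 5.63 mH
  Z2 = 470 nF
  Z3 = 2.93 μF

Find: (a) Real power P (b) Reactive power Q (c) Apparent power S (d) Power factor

Step 1 — Angular frequency: ω = 2π·f = 2π·342 = 2149 rad/s.
Step 2 — Component impedances:
  Z1: Z = jωL = j·2149·0.00563 = 0 + j12.1 Ω
  Z2: Z = 1/(jωC) = -j/(ω·C) = 0 - j990.1 Ω
  Z3: Z = 1/(jωC) = -j/(ω·C) = 0 - j158.8 Ω
Step 3 — With the output port shorted to ground, the output series arm Z2 runs from the junction to ground; the shunt arm Z3 also runs from the junction to ground. They appear in parallel: Z3 || Z2 = 0 - j136.9 Ω.
Step 4 — Series with input arm Z1: Z_in = Z1 + (Z3 || Z2) = 0 - j124.8 Ω = 124.8∠-90.0° Ω.
Step 5 — Source phasor: V = 52.5∠-84.5° V = 5.032 - j52.26 V.
Step 6 — Current: I = V / Z = 0.4188 + j0.04033 A = 0.4208∠5.5° A.
Step 7 — Complex power: S = V·I* = 0 - j22.09 VA.
Step 8 — Real power: P = Re(S) = 0 W.
Step 9 — Reactive power: Q = Im(S) = -22.09 VAR.
Step 10 — Apparent power: |S| = 22.09 VA.
Step 11 — Power factor: PF = P/|S| = 0 (leading).

(a) P = 0 W  (b) Q = -22.09 VAR  (c) S = 22.09 VA  (d) PF = 0 (leading)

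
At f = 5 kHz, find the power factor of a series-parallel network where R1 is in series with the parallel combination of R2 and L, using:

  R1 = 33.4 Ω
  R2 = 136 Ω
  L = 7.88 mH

Step 1 — Angular frequency: ω = 2π·f = 2π·5000 = 3.142e+04 rad/s.
Step 2 — Component impedances:
  R1: Z = R = 33.4 Ω
  R2: Z = R = 136 Ω
  L: Z = jωL = j·3.142e+04·0.00788 = 0 + j247.6 Ω
Step 3 — Parallel branch: R2 || L = 1/(1/R2 + 1/L) = 104.5 + j57.39 Ω.
Step 4 — Series with R1: Z_total = R1 + (R2 || L) = 137.9 + j57.39 Ω = 149.3∠22.6° Ω.
Step 5 — Power factor: PF = cos(φ) = Re(Z)/|Z| = 137.87/149.34 = 0.9232.
Step 6 — Type: Im(Z) = 57.39 ⇒ lagging (phase φ = 22.6°).

PF = 0.9232 (lagging, φ = 22.6°)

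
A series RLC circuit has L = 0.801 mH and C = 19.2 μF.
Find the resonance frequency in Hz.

Step 1 — Resonance condition Im(Z)=0 gives ω₀ = 1/√(LC).
Step 2 — ω₀ = 1/√(0.000801·1.92e-05) = 8064 rad/s.
Step 3 — f₀ = ω₀/(2π) = 1283 Hz.

f₀ = 1283 Hz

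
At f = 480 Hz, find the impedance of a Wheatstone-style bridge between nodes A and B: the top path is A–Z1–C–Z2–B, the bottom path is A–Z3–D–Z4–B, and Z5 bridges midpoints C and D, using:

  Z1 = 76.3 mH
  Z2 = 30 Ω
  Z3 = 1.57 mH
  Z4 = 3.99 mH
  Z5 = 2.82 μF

Step 1 — Angular frequency: ω = 2π·f = 2π·480 = 3016 rad/s.
Step 2 — Component impedances:
  Z1: Z = jωL = j·3016·0.0763 = 0 + j230.1 Ω
  Z2: Z = R = 30 Ω
  Z3: Z = jωL = j·3016·0.00157 = 0 + j4.735 Ω
  Z4: Z = jωL = j·3016·0.00399 = 0 + j12.03 Ω
  Z5: Z = 1/(jωC) = -j/(ω·C) = 0 - j117.6 Ω
Step 3 — Bridge requires nodal analysis (the Z5 bridge couples midpoints C and D, so the two paths cannot be reduced to a simple series/parallel combination). Setting node B to ground and injecting 1 A at node A, the 3-node admittance system at A, C, D solves to V_A = Z_AB = 0.03134 + j16.81 Ω = 16.81∠89.9° Ω.

Z = 0.03134 + j16.81 Ω = 16.81∠89.9° Ω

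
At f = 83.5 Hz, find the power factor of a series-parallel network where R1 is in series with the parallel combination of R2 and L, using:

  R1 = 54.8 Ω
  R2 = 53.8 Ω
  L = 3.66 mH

Step 1 — Angular frequency: ω = 2π·f = 2π·83.5 = 524.6 rad/s.
Step 2 — Component impedances:
  R1: Z = R = 54.8 Ω
  R2: Z = R = 53.8 Ω
  L: Z = jωL = j·524.6·0.00366 = 0 + j1.92 Ω
Step 3 — Parallel branch: R2 || L = 1/(1/R2 + 1/L) = 0.06845 + j1.918 Ω.
Step 4 — Series with R1: Z_total = R1 + (R2 || L) = 54.87 + j1.918 Ω = 54.9∠2.0° Ω.
Step 5 — Power factor: PF = cos(φ) = Re(Z)/|Z| = 54.868/54.902 = 0.9994.
Step 6 — Type: Im(Z) = 1.918 ⇒ lagging (phase φ = 2.0°).

PF = 0.9994 (lagging, φ = 2.0°)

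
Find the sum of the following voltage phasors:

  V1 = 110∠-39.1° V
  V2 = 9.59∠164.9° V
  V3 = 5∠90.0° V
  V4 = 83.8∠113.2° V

Step 1 — Convert each phasor to rectangular form:
  V1 = 110·(cos(-39.1°) + j·sin(-39.1°)) = 85.37 - j69.37 V
  V2 = 9.59·(cos(164.9°) + j·sin(164.9°)) = -9.259 + j2.498 V
  V3 = 5·(cos(90.0°) + j·sin(90.0°)) = 0 + j5 V
  V4 = 83.8·(cos(113.2°) + j·sin(113.2°)) = -33.01 + j77.02 V
Step 2 — Sum components: V_total = 43.09 + j15.15 V.
Step 3 — Convert to polar: |V_total| = 45.68 V, ∠V_total = 19.4°.

V_total = 45.68∠19.4° V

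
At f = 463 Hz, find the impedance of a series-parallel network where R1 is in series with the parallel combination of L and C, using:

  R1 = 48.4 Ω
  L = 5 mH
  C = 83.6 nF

Step 1 — Angular frequency: ω = 2π·f = 2π·463 = 2909 rad/s.
Step 2 — Component impedances:
  R1: Z = R = 48.4 Ω
  L: Z = jωL = j·2909·0.005 = 0 + j14.55 Ω
  C: Z = 1/(jωC) = -j/(ω·C) = 0 - j4112 Ω
Step 3 — Parallel branch: L || C = 1/(1/L + 1/C) = 0 + j14.6 Ω.
Step 4 — Series with R1: Z_total = R1 + (L || C) = 48.4 + j14.6 Ω = 50.55∠16.8° Ω.

Z = 48.4 + j14.6 Ω = 50.55∠16.8° Ω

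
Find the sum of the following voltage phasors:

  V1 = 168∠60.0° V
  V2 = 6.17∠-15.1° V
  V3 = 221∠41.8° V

Step 1 — Convert each phasor to rectangular form:
  V1 = 168·(cos(60.0°) + j·sin(60.0°)) = 84 + j145.5 V
  V2 = 6.17·(cos(-15.1°) + j·sin(-15.1°)) = 5.957 - j1.607 V
  V3 = 221·(cos(41.8°) + j·sin(41.8°)) = 164.8 + j147.3 V
Step 2 — Sum components: V_total = 254.7 + j291.2 V.
Step 3 — Convert to polar: |V_total| = 386.9 V, ∠V_total = 48.8°.

V_total = 386.9∠48.8° V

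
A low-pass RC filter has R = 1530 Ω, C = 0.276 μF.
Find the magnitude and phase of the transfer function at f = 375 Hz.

Step 1 — Angular frequency: ω = 2π·375 = 2356 rad/s.
Step 2 — Transfer function: H(jω) = 1/(1 + jωRC).
Step 3 — Denominator: 1 + jωRC = 1 + j·2356·1530·2.76e-07 = 1 + j0.995.
Step 4 — H = 0.5025 - j0.5.
Step 5 — Magnitude: |H| = 0.7089 (-3.0 dB); phase: φ = -44.9°.

|H| = 0.7089 (-3.0 dB), φ = -44.9°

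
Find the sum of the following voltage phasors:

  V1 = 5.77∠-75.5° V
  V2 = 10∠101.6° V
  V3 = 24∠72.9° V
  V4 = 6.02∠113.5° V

Step 1 — Convert each phasor to rectangular form:
  V1 = 5.77·(cos(-75.5°) + j·sin(-75.5°)) = 1.445 - j5.586 V
  V2 = 10·(cos(101.6°) + j·sin(101.6°)) = -2.011 + j9.796 V
  V3 = 24·(cos(72.9°) + j·sin(72.9°)) = 7.057 + j22.94 V
  V4 = 6.02·(cos(113.5°) + j·sin(113.5°)) = -2.4 + j5.521 V
Step 2 — Sum components: V_total = 4.09 + j32.67 V.
Step 3 — Convert to polar: |V_total| = 32.92 V, ∠V_total = 82.9°.

V_total = 32.92∠82.9° V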